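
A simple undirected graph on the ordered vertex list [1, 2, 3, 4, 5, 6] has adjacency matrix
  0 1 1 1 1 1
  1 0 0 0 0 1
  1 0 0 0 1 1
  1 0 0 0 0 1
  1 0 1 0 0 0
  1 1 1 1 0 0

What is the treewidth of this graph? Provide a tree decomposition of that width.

Treewidth 2.
One such decomposition:
Bags: B1 = {1, 4, 6}  B2 = {1, 3, 6}  B3 = {1, 3, 5}  B4 = {1, 2, 6}
Tree: B1–B2, B2–B3, B2–B4

Each bag holds 3 vertices, so the decomposition has width 2, which upper-bounds the treewidth. For the lower bound, the 3 vertices {1, 3, 5} are pairwise adjacent, and any tree decomposition puts a clique entirely inside one bag — forcing width ≥ 2. Hence tw(G) = 2 exactly.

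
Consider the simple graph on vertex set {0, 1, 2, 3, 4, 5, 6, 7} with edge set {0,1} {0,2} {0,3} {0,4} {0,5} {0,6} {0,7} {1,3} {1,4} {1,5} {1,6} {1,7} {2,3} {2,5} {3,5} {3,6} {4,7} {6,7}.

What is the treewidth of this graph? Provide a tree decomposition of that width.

Every bag has size at most 4, so the width is 4 − 1 = 3 and tw(G) ≤ 3. On the other hand G contains the 4-clique {0, 1, 3, 5}. A clique must lie in a single bag of any decomposition, so no decomposition can have width below 3. Therefore the treewidth is 3.

Treewidth 3.
One such decomposition:
Bags: B1 = {0, 1, 3, 6}  B2 = {0, 1, 3, 5}  B3 = {0, 1, 6, 7}  B4 = {0, 2, 3, 5}  B5 = {0, 1, 4, 7}
Tree: B1–B2, B1–B3, B2–B4, B3–B5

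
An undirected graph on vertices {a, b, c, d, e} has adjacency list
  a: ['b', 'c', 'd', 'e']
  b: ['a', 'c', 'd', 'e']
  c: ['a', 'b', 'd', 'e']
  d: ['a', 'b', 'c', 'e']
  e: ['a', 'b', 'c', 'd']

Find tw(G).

4

A width-4 tree decomposition is:
Bags: B1 = {a, b, c, d, e}
Tree: (single bag)
A single bag containing all 5 vertices is trivially a valid decomposition of width 4. Conversely, {a, b, c, d, e} is a clique of size 5, and the vertices of any clique must share a bag in every tree decomposition; so some bag has ≥ 5 vertices and tw(G) ≥ 4. The upper and lower bounds meet at 4, so that is the treewidth.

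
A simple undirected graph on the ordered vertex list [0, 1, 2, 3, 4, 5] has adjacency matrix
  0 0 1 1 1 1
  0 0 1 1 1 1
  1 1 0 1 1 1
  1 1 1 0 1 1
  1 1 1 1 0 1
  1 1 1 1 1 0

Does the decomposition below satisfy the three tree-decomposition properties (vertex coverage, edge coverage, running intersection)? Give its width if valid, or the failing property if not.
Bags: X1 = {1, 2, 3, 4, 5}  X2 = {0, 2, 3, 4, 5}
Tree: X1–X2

Every vertex of G appears in some bag (union = {0, 1, 2, 3, 4, 5}); every edge is covered by a bag; and for each vertex v the set of bags containing v is connected in the bag tree. The decomposition is therefore valid. The largest bag has 5 vertices, so the width is 4.

Yes; width 4.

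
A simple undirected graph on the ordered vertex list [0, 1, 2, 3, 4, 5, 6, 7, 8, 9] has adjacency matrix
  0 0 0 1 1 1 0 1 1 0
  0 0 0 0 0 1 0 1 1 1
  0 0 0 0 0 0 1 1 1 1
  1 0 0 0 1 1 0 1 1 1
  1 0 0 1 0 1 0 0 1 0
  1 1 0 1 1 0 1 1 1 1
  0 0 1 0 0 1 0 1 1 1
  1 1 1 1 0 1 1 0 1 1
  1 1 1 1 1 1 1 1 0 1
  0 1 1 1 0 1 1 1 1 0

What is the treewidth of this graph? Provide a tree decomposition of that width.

Treewidth 4.
Bags: B1 = {3, 5, 7, 8, 9}  B2 = {0, 3, 5, 7, 8}  B3 = {1, 5, 7, 8, 9}  B4 = {0, 3, 4, 5, 8}  B5 = {5, 6, 7, 8, 9}  B6 = {2, 6, 7, 8, 9}
Tree: B1–B2, B1–B3, B2–B4, B3–B5, B5–B6

Every bag has size at most 5, so the width is 5 − 1 = 4 and tw(G) ≤ 4. For the lower bound, the 5 vertices {2, 6, 7, 8, 9} are pairwise adjacent, and any tree decomposition puts a clique entirely inside one bag — forcing width ≥ 4. Hence tw(G) = 4 exactly.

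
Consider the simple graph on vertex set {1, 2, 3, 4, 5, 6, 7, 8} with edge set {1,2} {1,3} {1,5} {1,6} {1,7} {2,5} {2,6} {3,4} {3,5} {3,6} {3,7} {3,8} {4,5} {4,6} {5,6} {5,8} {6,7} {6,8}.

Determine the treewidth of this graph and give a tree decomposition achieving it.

Every bag has size at most 4, so the width is 4 − 1 = 3 and tw(G) ≤ 3. On the other hand G contains the 4-clique {1, 2, 5, 6}. A clique must lie in a single bag of any decomposition, so no decomposition can have width below 3. Combining the bounds, tw(G) = 3.

Treewidth 3.
One such decomposition:
Bags: B1 = {1, 3, 5, 6}  B2 = {3, 4, 5, 6}  B3 = {1, 3, 6, 7}  B4 = {1, 2, 5, 6}  B5 = {3, 5, 6, 8}
Tree: B1–B2, B1–B3, B1–B4, B2–B5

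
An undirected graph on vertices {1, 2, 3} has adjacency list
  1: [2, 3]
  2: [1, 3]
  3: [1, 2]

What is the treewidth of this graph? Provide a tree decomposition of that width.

A single bag containing all 3 vertices is trivially a valid decomposition of width 2. For the lower bound, the 3 vertices {1, 2, 3} are pairwise adjacent, and any tree decomposition puts a clique entirely inside one bag — forcing width ≥ 2. The upper and lower bounds meet at 2, so that is the treewidth.

Treewidth 2.
One optimal decomposition is:
Bags: B1 = {1, 2, 3}
Tree: (single bag)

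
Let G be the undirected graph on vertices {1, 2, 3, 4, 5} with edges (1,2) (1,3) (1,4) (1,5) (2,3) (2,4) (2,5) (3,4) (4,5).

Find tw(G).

3

A width-3 tree decomposition is:
Bags: B1 = {1, 2, 4, 5}  B2 = {1, 2, 3, 4}
Tree: B1–B2
The largest bag has 4 vertices, giving width 3; this decomposition certifies tw(G) ≤ 3. On the other hand G contains the 4-clique {1, 2, 3, 4}. A clique must lie in a single bag of any decomposition, so no decomposition can have width below 3. Therefore the treewidth is 3.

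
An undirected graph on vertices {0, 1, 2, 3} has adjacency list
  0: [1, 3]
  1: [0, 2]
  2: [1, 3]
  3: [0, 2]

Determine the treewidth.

A width-2 tree decomposition is:
Bags: B1 = {0, 1, 3}  B2 = {1, 2, 3}
Tree: B1–B2
Each bag holds 3 vertices, so the decomposition has width 2, which upper-bounds the treewidth. The edges 1–0–3–2–1 form a cycle, so G is not a tree and its treewidth is at least 2. Hence tw(G) = 2 exactly.

2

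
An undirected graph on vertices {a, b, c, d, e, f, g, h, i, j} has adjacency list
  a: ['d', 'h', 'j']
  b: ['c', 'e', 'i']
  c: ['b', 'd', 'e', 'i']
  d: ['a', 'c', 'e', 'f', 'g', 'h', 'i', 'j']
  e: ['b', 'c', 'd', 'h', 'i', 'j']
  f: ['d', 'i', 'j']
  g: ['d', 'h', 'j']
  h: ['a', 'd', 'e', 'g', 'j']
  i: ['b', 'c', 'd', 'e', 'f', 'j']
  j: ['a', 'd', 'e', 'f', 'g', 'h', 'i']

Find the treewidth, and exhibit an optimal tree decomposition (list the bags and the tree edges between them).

Treewidth 3.
One optimal decomposition is:
Bags: B1 = {d, e, i, j}  B2 = {d, f, i, j}  B3 = {d, e, h, j}  B4 = {c, d, e, i}  B5 = {a, d, h, j}  B6 = {b, c, e, i}  B7 = {d, g, h, j}
Tree: B1–B2, B1–B3, B1–B4, B3–B5, B4–B6, B3–B7

Every bag has size at most 4, so the width is 4 − 1 = 3 and tw(G) ≤ 3. On the other hand G contains the 4-clique {d, g, h, j}. A clique must lie in a single bag of any decomposition, so no decomposition can have width below 3. Hence tw(G) = 3 exactly.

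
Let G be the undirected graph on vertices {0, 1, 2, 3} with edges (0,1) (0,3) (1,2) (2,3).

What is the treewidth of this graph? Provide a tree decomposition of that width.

Treewidth 2.
One such decomposition:
Bags: B1 = {0, 1, 2}  B2 = {0, 2, 3}
Tree: B1–B2

Every bag has size at most 3, so the width is 3 − 1 = 2 and tw(G) ≤ 2. Since 0–1–2–3–0 is a cycle in G, G is not acyclic. Forests are exactly the graphs of treewidth ≤ 1, so tw(G) ≥ 2. The upper and lower bounds meet at 2, so that is the treewidth.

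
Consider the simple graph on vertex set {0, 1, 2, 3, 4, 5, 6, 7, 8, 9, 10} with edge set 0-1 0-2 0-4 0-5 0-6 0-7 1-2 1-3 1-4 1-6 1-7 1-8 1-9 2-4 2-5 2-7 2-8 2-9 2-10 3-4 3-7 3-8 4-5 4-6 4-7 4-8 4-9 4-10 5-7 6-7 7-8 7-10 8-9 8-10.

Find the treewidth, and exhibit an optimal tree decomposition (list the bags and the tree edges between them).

Treewidth 4.
Bags: B1 = {0, 1, 2, 4, 7}  B2 = {1, 2, 4, 7, 8}  B3 = {1, 3, 4, 7, 8}  B4 = {1, 2, 4, 8, 9}  B5 = {2, 4, 7, 8, 10}  B6 = {0, 2, 4, 5, 7}  B7 = {0, 1, 4, 6, 7}
Tree: B1–B2, B2–B3, B2–B4, B2–B5, B1–B6, B1–B7

Each bag holds 5 vertices, so the decomposition has width 4, which upper-bounds the treewidth. For the lower bound, the 5 vertices {1, 2, 4, 8, 9} are pairwise adjacent, and any tree decomposition puts a clique entirely inside one bag — forcing width ≥ 4. Hence tw(G) = 4 exactly.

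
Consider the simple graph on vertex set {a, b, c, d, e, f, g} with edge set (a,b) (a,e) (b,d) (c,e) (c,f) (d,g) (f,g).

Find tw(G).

A width-2 tree decomposition is:
Bags: B1 = {a, b, e}  B2 = {b, c, e}  B3 = {b, c, f}  B4 = {b, f, g}  B5 = {b, d, g}
Tree: B1–B2, B2–B3, B3–B4, B4–B5
The largest bag has 3 vertices, giving width 2; this decomposition certifies tw(G) ≤ 2. Since b–a–e–c–f–g–d–b is a cycle in G, G is not acyclic. Forests are exactly the graphs of treewidth ≤ 1, so tw(G) ≥ 2. The upper and lower bounds meet at 2, so that is the treewidth.

2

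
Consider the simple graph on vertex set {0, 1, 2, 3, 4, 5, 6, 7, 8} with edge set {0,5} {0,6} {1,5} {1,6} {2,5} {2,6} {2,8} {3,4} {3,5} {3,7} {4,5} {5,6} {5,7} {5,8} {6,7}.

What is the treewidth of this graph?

2

A width-2 tree decomposition is:
Bags: B1 = {5, 6, 7}  B2 = {1, 5, 6}  B3 = {0, 5, 6}  B4 = {3, 5, 7}  B5 = {3, 4, 5}  B6 = {2, 5, 6}  B7 = {2, 5, 8}
Tree: B1–B2, B2–B3, B1–B4, B4–B5, B1–B6, B6–B7
Every bag has size at most 3, so the width is 3 − 1 = 2 and tw(G) ≤ 2. Conversely, {2, 5, 8} is a clique of size 3, and the vertices of any clique must share a bag in every tree decomposition; so some bag has ≥ 3 vertices and tw(G) ≥ 2. Therefore the treewidth is 2.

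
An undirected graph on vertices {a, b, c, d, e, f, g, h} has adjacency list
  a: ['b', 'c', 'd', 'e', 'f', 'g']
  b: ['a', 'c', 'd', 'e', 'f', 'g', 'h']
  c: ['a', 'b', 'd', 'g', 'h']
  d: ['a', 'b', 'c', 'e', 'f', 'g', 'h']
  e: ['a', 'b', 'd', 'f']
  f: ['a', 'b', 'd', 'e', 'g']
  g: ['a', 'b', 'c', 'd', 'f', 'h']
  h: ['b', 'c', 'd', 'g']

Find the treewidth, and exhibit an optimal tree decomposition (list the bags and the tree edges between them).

Each bag holds 5 vertices, so the decomposition has width 4, which upper-bounds the treewidth. Conversely, {b, c, d, g, h} is a clique of size 5, and the vertices of any clique must share a bag in every tree decomposition; so some bag has ≥ 5 vertices and tw(G) ≥ 4. Combining the bounds, tw(G) = 4.

Treewidth 4.
Bags: B1 = {b, c, d, g, h}  B2 = {a, b, c, d, g}  B3 = {a, b, d, f, g}  B4 = {a, b, d, e, f}
Tree: B1–B2, B2–B3, B3–B4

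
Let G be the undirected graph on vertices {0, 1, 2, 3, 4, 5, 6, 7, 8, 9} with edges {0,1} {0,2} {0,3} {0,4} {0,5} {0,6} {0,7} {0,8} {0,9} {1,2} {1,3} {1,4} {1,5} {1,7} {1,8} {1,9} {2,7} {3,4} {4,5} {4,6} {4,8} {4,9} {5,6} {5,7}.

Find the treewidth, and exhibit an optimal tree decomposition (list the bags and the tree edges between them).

Every bag has size at most 4, so the width is 4 − 1 = 3 and tw(G) ≤ 3. Conversely, {0, 1, 2, 7} is a clique of size 4, and the vertices of any clique must share a bag in every tree decomposition; so some bag has ≥ 4 vertices and tw(G) ≥ 3. Combining the bounds, tw(G) = 3.

Treewidth 3.
Bags: B1 = {0, 1, 4, 5}  B2 = {0, 1, 5, 7}  B3 = {0, 1, 3, 4}  B4 = {0, 4, 5, 6}  B5 = {0, 1, 4, 9}  B6 = {0, 1, 4, 8}  B7 = {0, 1, 2, 7}
Tree: B1–B2, B1–B3, B1–B4, B1–B5, B1–B6, B2–B7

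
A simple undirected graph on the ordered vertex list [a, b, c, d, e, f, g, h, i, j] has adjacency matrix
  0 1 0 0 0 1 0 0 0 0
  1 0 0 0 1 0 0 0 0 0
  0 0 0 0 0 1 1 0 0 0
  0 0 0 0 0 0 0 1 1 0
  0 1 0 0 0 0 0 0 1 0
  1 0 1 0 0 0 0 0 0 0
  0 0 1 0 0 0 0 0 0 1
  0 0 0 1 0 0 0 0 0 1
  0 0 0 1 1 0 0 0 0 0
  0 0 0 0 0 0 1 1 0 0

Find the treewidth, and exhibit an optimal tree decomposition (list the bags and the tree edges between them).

Treewidth 2.
Bags: B1 = {d, h, i}  B2 = {e, h, i}  B3 = {b, e, h}  B4 = {a, b, h}  B5 = {a, f, h}  B6 = {c, f, h}  B7 = {c, g, h}  B8 = {g, h, j}
Tree: B1–B2, B2–B3, B3–B4, B4–B5, B5–B6, B6–B7, B7–B8

Each bag holds 3 vertices, so the decomposition has width 2, which upper-bounds the treewidth. Since h–d–i–e–b–a–f–c–g–j–h is a cycle in G, G is not acyclic. Forests are exactly the graphs of treewidth ≤ 1, so tw(G) ≥ 2. Hence tw(G) = 2 exactly.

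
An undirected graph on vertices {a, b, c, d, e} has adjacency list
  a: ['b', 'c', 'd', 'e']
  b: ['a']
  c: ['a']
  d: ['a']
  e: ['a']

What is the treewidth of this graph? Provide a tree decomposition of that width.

Each bag holds 2 vertices, so the decomposition has width 1, which upper-bounds the treewidth. Any graph with an edge has treewidth ≥ 1, and G has the edge a–c. Therefore the treewidth is 1.

Treewidth 1.
Bags: B1 = {a, c}  B2 = {a, e}  B3 = {a, d}  B4 = {a, b}
Tree: B1–B2, B2–B3, B1–B4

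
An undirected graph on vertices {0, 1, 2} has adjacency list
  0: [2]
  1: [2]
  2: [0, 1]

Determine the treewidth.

A width-1 tree decomposition is:
Bags: B1 = {1, 2}  B2 = {0, 2}
Tree: B1–B2
The largest bag has 2 vertices, giving width 1; this decomposition certifies tw(G) ≤ 1. Any graph with an edge has treewidth ≥ 1, and G has the edge 2–1. Combining the bounds, tw(G) = 1.

1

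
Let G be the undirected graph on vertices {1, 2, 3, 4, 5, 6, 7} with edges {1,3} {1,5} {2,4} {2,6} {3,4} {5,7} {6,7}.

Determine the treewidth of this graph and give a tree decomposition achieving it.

Treewidth 2.
One such decomposition:
Bags: B1 = {2, 6, 7}  B2 = {2, 4, 7}  B3 = {3, 4, 7}  B4 = {1, 3, 7}  B5 = {1, 5, 7}
Tree: B1–B2, B2–B3, B3–B4, B4–B5

The largest bag has 3 vertices, giving width 2; this decomposition certifies tw(G) ≤ 2. Since 7–6–2–4–3–1–5–7 is a cycle in G, G is not acyclic. Forests are exactly the graphs of treewidth ≤ 1, so tw(G) ≥ 2. The upper and lower bounds meet at 2, so that is the treewidth.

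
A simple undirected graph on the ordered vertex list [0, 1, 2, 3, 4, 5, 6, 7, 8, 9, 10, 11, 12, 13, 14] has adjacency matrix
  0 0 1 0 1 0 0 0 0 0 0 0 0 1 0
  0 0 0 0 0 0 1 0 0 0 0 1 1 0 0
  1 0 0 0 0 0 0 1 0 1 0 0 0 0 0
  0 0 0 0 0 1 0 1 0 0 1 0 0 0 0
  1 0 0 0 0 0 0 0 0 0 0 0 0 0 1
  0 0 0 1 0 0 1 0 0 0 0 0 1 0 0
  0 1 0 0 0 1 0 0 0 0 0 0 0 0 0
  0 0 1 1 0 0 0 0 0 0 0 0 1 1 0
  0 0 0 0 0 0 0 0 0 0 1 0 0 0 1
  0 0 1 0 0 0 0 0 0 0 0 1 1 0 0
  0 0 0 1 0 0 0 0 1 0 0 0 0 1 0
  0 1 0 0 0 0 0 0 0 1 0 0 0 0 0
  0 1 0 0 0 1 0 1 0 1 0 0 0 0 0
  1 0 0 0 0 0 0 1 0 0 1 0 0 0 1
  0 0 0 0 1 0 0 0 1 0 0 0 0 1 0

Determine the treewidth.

A width-3 tree decomposition is:
Bags: B1 = {1, 5, 6, 11}  B2 = {1, 5, 11, 12}  B3 = {5, 9, 11, 12}  B4 = {3, 5, 9, 12}  B5 = {3, 7, 9, 12}  B6 = {2, 3, 7, 9}  B7 = {2, 3, 7, 10}  B8 = {2, 7, 10, 13}  B9 = {0, 2, 10, 13}  B10 = {0, 8, 10, 13}  B11 = {0, 8, 13, 14}  B12 = {0, 4, 8, 14}
Tree: B1–B2, B2–B3, B3–B4, B4–B5, B5–B6, B6–B7, B7–B8, B8–B9, B9–B10, B10–B11, B11–B12
Each bag holds 4 vertices, so the decomposition has width 3, which upper-bounds the treewidth. For the lower bound: the 4 vertex sets {1,6,11}, {5}, {12}, {2,3,7,9} are disjoint, each induces a connected subgraph, and every pair is joined by at least one edge of G. Contracting each set to a single vertex therefore yields K_{4} as a minor, and since treewidth is minor-monotone, tw(G) ≥ tw(K_{4}) = 3. The upper and lower bounds meet at 3, so that is the treewidth.

3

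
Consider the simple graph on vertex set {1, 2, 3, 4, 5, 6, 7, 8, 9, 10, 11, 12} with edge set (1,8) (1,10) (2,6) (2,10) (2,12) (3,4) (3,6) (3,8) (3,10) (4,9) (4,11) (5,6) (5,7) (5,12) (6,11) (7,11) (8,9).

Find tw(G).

A width-3 tree decomposition is:
Bags: B1 = {2, 5, 7, 12}  B2 = {2, 5, 6, 7}  B3 = {2, 6, 7, 11}  B4 = {2, 6, 10, 11}  B5 = {3, 6, 10, 11}  B6 = {3, 4, 10, 11}  B7 = {1, 3, 4, 10}  B8 = {1, 3, 4, 8}  B9 = {1, 4, 8, 9}
Tree: B1–B2, B2–B3, B3–B4, B4–B5, B5–B6, B6–B7, B7–B8, B8–B9
Each bag holds 4 vertices, so the decomposition has width 3, which upper-bounds the treewidth. For the lower bound: the 4 vertex sets {5,7,12}, {2}, {6}, {3,4,10,11} are disjoint, each induces a connected subgraph, and every pair is joined by at least one edge of G. Contracting each set to a single vertex therefore yields K_{4} as a minor, and since treewidth is minor-monotone, tw(G) ≥ tw(K_{4}) = 3. Combining the bounds, tw(G) = 3.

3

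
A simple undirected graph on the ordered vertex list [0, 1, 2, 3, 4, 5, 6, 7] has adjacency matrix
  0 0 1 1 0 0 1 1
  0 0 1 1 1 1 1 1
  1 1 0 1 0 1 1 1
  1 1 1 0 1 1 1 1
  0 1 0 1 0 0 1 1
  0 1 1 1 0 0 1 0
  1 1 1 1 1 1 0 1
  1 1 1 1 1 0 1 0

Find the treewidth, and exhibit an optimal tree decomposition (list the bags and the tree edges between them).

The largest bag has 5 vertices, giving width 4; this decomposition certifies tw(G) ≤ 4. Conversely, {0, 2, 3, 6, 7} is a clique of size 5, and the vertices of any clique must share a bag in every tree decomposition; so some bag has ≥ 5 vertices and tw(G) ≥ 4. The upper and lower bounds meet at 4, so that is the treewidth.

Treewidth 4.
Bags: B1 = {1, 2, 3, 5, 6}  B2 = {1, 2, 3, 6, 7}  B3 = {0, 2, 3, 6, 7}  B4 = {1, 3, 4, 6, 7}
Tree: B1–B2, B2–B3, B2–B4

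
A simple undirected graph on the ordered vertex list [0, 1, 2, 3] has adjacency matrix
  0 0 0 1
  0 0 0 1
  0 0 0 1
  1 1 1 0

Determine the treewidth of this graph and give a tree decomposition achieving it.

Every bag has size at most 2, so the width is 2 − 1 = 1 and tw(G) ≤ 1. G has an edge, so its treewidth is at least 1. Therefore the treewidth is 1.

Treewidth 1.
One optimal decomposition is:
Bags: B1 = {2, 3}  B2 = {1, 3}  B3 = {0, 3}
Tree: B1–B2, B1–B3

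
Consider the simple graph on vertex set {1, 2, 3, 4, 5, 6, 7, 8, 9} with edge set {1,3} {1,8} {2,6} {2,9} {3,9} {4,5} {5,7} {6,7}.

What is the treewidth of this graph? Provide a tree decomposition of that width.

Treewidth 1.
One optimal decomposition is:
Bags: B1 = {1, 8}  B2 = {1, 3}  B3 = {3, 9}  B4 = {2, 9}  B5 = {2, 6}  B6 = {6, 7}  B7 = {5, 7}  B8 = {4, 5}
Tree: B1–B2, B2–B3, B3–B4, B4–B5, B5–B6, B6–B7, B7–B8

Each bag holds 2 vertices, so the decomposition has width 1, which upper-bounds the treewidth. G has an edge, so its treewidth is at least 1. Combining the bounds, tw(G) = 1.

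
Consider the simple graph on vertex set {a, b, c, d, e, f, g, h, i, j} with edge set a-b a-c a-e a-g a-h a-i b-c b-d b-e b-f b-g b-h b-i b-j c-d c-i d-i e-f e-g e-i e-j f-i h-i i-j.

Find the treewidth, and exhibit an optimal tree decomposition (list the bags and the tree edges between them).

Treewidth 3.
One such decomposition:
Bags: B1 = {a, b, e, i}  B2 = {a, b, c, i}  B3 = {b, e, i, j}  B4 = {a, b, h, i}  B5 = {a, b, e, g}  B6 = {b, c, d, i}  B7 = {b, e, f, i}
Tree: B1–B2, B1–B3, B2–B4, B1–B5, B2–B6, B3–B7

Each bag holds 4 vertices, so the decomposition has width 3, which upper-bounds the treewidth. On the other hand G contains the 4-clique {a, b, e, g}. A clique must lie in a single bag of any decomposition, so no decomposition can have width below 3. Therefore the treewidth is 3.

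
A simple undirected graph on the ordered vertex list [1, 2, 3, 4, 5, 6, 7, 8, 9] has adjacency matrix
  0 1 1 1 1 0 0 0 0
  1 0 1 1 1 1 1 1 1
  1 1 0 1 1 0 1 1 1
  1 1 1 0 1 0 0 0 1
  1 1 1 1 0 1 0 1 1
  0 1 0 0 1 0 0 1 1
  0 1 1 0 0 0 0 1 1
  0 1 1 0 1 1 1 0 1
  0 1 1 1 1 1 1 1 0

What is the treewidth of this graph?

4

A width-4 tree decomposition is:
Bags: B1 = {2, 3, 4, 5, 9}  B2 = {2, 3, 5, 8, 9}  B3 = {2, 5, 6, 8, 9}  B4 = {1, 2, 3, 4, 5}  B5 = {2, 3, 7, 8, 9}
Tree: B1–B2, B2–B3, B1–B4, B2–B5
The largest bag has 5 vertices, giving width 4; this decomposition certifies tw(G) ≤ 4. On the other hand G contains the 5-clique {2, 3, 5, 8, 9}. A clique must lie in a single bag of any decomposition, so no decomposition can have width below 4. The upper and lower bounds meet at 4, so that is the treewidth.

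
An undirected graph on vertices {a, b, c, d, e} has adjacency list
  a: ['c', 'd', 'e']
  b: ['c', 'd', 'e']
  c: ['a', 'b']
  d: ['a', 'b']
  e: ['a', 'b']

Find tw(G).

2

A width-2 tree decomposition is:
Bags: B1 = {a, b, d}  B2 = {a, b, e}  B3 = {a, b, c}
Tree: B1–B2, B2–B3
Each bag holds 3 vertices, so the decomposition has width 2, which upper-bounds the treewidth. Since d–a–e–b–d is a cycle in G, G is not acyclic. Forests are exactly the graphs of treewidth ≤ 1, so tw(G) ≥ 2. Therefore the treewidth is 2.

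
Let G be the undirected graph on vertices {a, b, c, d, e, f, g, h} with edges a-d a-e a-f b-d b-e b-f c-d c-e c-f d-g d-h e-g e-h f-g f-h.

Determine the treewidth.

A width-3 tree decomposition is:
Bags: B1 = {d, e, f, h}  B2 = {a, d, e, f}  B3 = {c, d, e, f}  B4 = {d, e, f, g}  B5 = {b, d, e, f}
Tree: B1–B2, B2–B3, B3–B4, B4–B5
Every bag has size at most 4, so the width is 4 − 1 = 3 and tw(G) ≤ 3. For the lower bound: the 4 vertex sets {d,h}, {a,f}, {e}, {c} are disjoint, each induces a connected subgraph, and every pair is joined by at least one edge of G. Contracting each set to a single vertex therefore yields K_{4} as a minor, and since treewidth is minor-monotone, tw(G) ≥ tw(K_{4}) = 3. Therefore the treewidth is 3.

3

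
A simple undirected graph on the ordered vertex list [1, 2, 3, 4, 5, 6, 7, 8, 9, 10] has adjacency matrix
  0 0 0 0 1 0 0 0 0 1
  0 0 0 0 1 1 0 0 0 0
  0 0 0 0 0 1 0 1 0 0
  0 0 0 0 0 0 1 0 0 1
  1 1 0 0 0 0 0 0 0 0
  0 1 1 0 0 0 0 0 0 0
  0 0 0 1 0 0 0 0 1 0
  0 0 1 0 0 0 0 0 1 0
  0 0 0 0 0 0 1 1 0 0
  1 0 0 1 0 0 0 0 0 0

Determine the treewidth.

2

A width-2 tree decomposition is:
Bags: B1 = {7, 8, 9}  B2 = {4, 7, 8}  B3 = {4, 8, 10}  B4 = {1, 8, 10}  B5 = {1, 5, 8}  B6 = {2, 5, 8}  B7 = {2, 6, 8}  B8 = {3, 6, 8}
Tree: B1–B2, B2–B3, B3–B4, B4–B5, B5–B6, B6–B7, B7–B8
The largest bag has 3 vertices, giving width 2; this decomposition certifies tw(G) ≤ 2. Since 8–9–7–4–10–1–5–2–6–3–8 is a cycle in G, G is not acyclic. Forests are exactly the graphs of treewidth ≤ 1, so tw(G) ≥ 2. Therefore the treewidth is 2.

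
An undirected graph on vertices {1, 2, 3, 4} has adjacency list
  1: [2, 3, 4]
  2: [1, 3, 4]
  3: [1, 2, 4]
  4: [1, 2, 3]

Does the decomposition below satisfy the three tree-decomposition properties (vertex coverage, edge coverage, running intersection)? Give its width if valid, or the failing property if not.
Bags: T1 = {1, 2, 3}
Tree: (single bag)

A tree decomposition must satisfy three properties: every vertex lies in some bag; for every edge, both endpoints lie together in some bag; and for every vertex, the bags containing it form a connected subtree. Here vertex 4 appears in no bag, so the decomposition is invalid.

No — vertex 4 appears in no bag.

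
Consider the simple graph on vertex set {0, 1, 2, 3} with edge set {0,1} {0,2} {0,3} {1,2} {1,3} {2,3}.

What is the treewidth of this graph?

3

A width-3 tree decomposition is:
Bags: B1 = {0, 1, 2, 3}
Tree: (single bag)
With just one bag of size 4, the width is 4 − 1 = 3, so tw(G) ≤ 3. For the lower bound, the 4 vertices {0, 1, 2, 3} are pairwise adjacent, and any tree decomposition puts a clique entirely inside one bag — forcing width ≥ 3. Hence tw(G) = 3 exactly.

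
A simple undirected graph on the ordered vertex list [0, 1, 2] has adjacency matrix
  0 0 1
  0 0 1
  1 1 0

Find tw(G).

A width-1 tree decomposition is:
Bags: B1 = {1, 2}  B2 = {0, 2}
Tree: B1–B2
The largest bag has 2 vertices, giving width 1; this decomposition certifies tw(G) ≤ 1. Any graph with an edge has treewidth ≥ 1, and G has the edge 2–1. Hence tw(G) = 1 exactly.

1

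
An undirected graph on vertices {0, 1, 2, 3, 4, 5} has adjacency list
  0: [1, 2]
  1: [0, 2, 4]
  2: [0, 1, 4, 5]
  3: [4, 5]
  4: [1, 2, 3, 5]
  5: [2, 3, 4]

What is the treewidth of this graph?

2

A width-2 tree decomposition is:
Bags: B1 = {1, 2, 4}  B2 = {2, 4, 5}  B3 = {3, 4, 5}  B4 = {0, 1, 2}
Tree: B1–B2, B2–B3, B1–B4
Every bag has size at most 3, so the width is 3 − 1 = 2 and tw(G) ≤ 2. On the other hand G contains the 3-clique {0, 1, 2}. A clique must lie in a single bag of any decomposition, so no decomposition can have width below 2. Therefore the treewidth is 2.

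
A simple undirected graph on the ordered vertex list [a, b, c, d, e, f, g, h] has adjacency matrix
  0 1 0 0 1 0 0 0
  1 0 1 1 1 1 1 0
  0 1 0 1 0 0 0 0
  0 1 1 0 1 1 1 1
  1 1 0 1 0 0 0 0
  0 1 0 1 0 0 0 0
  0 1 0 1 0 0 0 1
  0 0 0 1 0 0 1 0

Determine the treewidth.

A width-2 tree decomposition is:
Bags: B1 = {b, d, e}  B2 = {b, c, d}  B3 = {b, d, g}  B4 = {b, d, f}  B5 = {a, b, e}  B6 = {d, g, h}
Tree: B1–B2, B2–B3, B1–B4, B1–B5, B3–B6
Each bag holds 3 vertices, so the decomposition has width 2, which upper-bounds the treewidth. On the other hand G contains the 3-clique {d, g, h}. A clique must lie in a single bag of any decomposition, so no decomposition can have width below 2. Hence tw(G) = 2 exactly.

2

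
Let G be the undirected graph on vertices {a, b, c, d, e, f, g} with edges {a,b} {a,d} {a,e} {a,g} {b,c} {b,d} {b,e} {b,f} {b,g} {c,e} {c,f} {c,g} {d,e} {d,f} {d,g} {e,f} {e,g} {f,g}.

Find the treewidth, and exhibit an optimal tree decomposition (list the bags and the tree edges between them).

Every bag has size at most 5, so the width is 5 − 1 = 4 and tw(G) ≤ 4. On the other hand G contains the 5-clique {b, d, e, f, g}. A clique must lie in a single bag of any decomposition, so no decomposition can have width below 4. Hence tw(G) = 4 exactly.

Treewidth 4.
One such decomposition:
Bags: B1 = {b, d, e, f, g}  B2 = {a, b, d, e, g}  B3 = {b, c, e, f, g}
Tree: B1–B2, B1–B3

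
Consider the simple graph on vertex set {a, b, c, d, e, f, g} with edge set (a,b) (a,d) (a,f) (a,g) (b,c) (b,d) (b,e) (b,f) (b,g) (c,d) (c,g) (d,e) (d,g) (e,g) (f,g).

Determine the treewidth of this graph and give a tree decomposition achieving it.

Treewidth 3.
Bags: B1 = {a, b, d, g}  B2 = {b, c, d, g}  B3 = {b, d, e, g}  B4 = {a, b, f, g}
Tree: B1–B2, B2–B3, B1–B4

The largest bag has 4 vertices, giving width 3; this decomposition certifies tw(G) ≤ 3. For the lower bound, the 4 vertices {b, d, e, g} are pairwise adjacent, and any tree decomposition puts a clique entirely inside one bag — forcing width ≥ 3. Hence tw(G) = 3 exactly.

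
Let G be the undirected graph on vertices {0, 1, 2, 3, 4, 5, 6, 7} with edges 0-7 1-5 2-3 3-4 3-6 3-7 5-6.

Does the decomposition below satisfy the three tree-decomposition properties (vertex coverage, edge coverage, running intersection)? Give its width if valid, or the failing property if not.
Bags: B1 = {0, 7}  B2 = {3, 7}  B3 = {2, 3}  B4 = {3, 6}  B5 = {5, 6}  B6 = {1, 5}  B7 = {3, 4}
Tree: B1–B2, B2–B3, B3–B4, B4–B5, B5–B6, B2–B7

Yes; width 1.

Checking the three conditions: (i) the bags cover all of {0, 1, 2, 3, 4, 5, 6, 7}; (ii) for each edge, some bag contains both endpoints; (iii) the bags containing any fixed vertex form a subtree. All hold, so the decomposition is valid with width 2 − 1 = 1.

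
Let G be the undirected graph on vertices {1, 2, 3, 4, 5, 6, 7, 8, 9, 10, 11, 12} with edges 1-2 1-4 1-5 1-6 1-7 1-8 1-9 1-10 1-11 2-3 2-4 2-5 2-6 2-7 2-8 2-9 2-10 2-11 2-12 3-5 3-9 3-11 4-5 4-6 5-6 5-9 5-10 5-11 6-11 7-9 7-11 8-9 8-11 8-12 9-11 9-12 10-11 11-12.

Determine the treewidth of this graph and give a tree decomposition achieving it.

Treewidth 4.
One such decomposition:
Bags: B1 = {1, 2, 5, 9, 11}  B2 = {1, 2, 8, 9, 11}  B3 = {1, 2, 7, 9, 11}  B4 = {2, 8, 9, 11, 12}  B5 = {1, 2, 5, 10, 11}  B6 = {1, 2, 5, 6, 11}  B7 = {2, 3, 5, 9, 11}  B8 = {1, 2, 4, 5, 6}
Tree: B1–B2, B2–B3, B2–B4, B1–B5, B5–B6, B1–B7, B6–B8

Each bag holds 5 vertices, so the decomposition has width 4, which upper-bounds the treewidth. Conversely, {1, 2, 8, 9, 11} is a clique of size 5, and the vertices of any clique must share a bag in every tree decomposition; so some bag has ≥ 5 vertices and tw(G) ≥ 4. Therefore the treewidth is 4.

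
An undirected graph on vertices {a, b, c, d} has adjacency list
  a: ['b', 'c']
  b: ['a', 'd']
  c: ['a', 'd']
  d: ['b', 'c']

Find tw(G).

A width-2 tree decomposition is:
Bags: B1 = {a, c, d}  B2 = {a, b, d}
Tree: B1–B2
Every bag has size at most 3, so the width is 3 − 1 = 2 and tw(G) ≤ 2. The edges a–c–d–b–a form a cycle, so G is not a tree and its treewidth is at least 2. Therefore the treewidth is 2.

2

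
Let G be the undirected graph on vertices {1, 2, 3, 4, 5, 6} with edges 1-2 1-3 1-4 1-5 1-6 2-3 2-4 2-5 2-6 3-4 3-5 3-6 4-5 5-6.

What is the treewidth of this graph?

4

A width-4 tree decomposition is:
Bags: B1 = {1, 2, 3, 4, 5}  B2 = {1, 2, 3, 5, 6}
Tree: B1–B2
Every bag has size at most 5, so the width is 5 − 1 = 4 and tw(G) ≤ 4. On the other hand G contains the 5-clique {1, 2, 3, 4, 5}. A clique must lie in a single bag of any decomposition, so no decomposition can have width below 4. Therefore the treewidth is 4.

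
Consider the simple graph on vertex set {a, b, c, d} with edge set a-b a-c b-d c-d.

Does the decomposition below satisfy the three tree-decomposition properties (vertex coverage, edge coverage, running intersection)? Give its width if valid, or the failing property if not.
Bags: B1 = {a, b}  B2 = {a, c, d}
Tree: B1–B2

No — edge (d,b) lies in no bag.

A tree decomposition must satisfy three properties: every vertex lies in some bag; for every edge, both endpoints lie together in some bag; and for every vertex, the bags containing it form a connected subtree. Here edge (d,b) lies in no bag, so the decomposition is invalid.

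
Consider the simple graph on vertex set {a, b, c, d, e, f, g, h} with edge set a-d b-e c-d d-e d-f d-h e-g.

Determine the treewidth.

A width-1 tree decomposition is:
Bags: B1 = {d, f}  B2 = {d, h}  B3 = {c, d}  B4 = {a, d}  B5 = {d, e}  B6 = {e, g}  B7 = {b, e}
Tree: B1–B2, B1–B3, B2–B4, B2–B5, B5–B6, B6–B7
Every bag has size at most 2, so the width is 2 − 1 = 1 and tw(G) ≤ 1. G has an edge, so its treewidth is at least 1. Combining the bounds, tw(G) = 1.

1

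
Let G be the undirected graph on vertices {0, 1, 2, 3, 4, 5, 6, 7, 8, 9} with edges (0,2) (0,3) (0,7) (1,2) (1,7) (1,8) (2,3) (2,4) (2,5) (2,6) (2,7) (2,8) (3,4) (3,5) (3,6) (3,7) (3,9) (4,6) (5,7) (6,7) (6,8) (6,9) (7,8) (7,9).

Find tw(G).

A width-3 tree decomposition is:
Bags: B1 = {2, 3, 6, 7}  B2 = {0, 2, 3, 7}  B3 = {3, 6, 7, 9}  B4 = {2, 6, 7, 8}  B5 = {2, 3, 4, 6}  B6 = {1, 2, 7, 8}  B7 = {2, 3, 5, 7}
Tree: B1–B2, B1–B3, B1–B4, B1–B5, B4–B6, B2–B7
The largest bag has 4 vertices, giving width 3; this decomposition certifies tw(G) ≤ 3. For the lower bound, the 4 vertices {3, 6, 7, 9} are pairwise adjacent, and any tree decomposition puts a clique entirely inside one bag — forcing width ≥ 3. Combining the bounds, tw(G) = 3.

3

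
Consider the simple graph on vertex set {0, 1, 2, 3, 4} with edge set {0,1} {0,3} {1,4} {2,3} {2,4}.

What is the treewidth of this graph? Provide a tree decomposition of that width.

Each bag holds 3 vertices, so the decomposition has width 2, which upper-bounds the treewidth. Since 1–4–2–3–0–1 is a cycle in G, G is not acyclic. Forests are exactly the graphs of treewidth ≤ 1, so tw(G) ≥ 2. Hence tw(G) = 2 exactly.

Treewidth 2.
One optimal decomposition is:
Bags: B1 = {1, 2, 4}  B2 = {1, 2, 3}  B3 = {0, 1, 3}
Tree: B1–B2, B2–B3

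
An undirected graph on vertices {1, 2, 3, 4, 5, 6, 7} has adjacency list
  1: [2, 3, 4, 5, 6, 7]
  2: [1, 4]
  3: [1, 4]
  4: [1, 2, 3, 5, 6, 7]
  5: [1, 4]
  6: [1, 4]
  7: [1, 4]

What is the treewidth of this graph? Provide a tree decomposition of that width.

Treewidth 2.
One such decomposition:
Bags: B1 = {1, 4, 5}  B2 = {1, 3, 4}  B3 = {1, 4, 6}  B4 = {1, 2, 4}  B5 = {1, 4, 7}
Tree: B1–B2, B1–B3, B1–B4, B2–B5

Every bag has size at most 3, so the width is 3 − 1 = 2 and tw(G) ≤ 2. Conversely, {1, 2, 4} is a clique of size 3, and the vertices of any clique must share a bag in every tree decomposition; so some bag has ≥ 3 vertices and tw(G) ≥ 2. Hence tw(G) = 2 exactly.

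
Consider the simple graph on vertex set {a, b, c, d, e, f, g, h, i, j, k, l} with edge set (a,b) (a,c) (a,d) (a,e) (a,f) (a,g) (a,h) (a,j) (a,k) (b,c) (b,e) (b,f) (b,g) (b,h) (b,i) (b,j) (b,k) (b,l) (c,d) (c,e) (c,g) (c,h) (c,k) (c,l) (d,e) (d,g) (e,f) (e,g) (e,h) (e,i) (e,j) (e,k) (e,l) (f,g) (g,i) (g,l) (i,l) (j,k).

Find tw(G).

4

A width-4 tree decomposition is:
Bags: B1 = {a, b, c, e, g}  B2 = {a, c, d, e, g}  B3 = {b, c, e, g, l}  B4 = {a, b, c, e, k}  B5 = {a, b, e, f, g}  B6 = {a, b, c, e, h}  B7 = {b, e, g, i, l}  B8 = {a, b, e, j, k}
Tree: B1–B2, B1–B3, B1–B4, B1–B5, B4–B6, B3–B7, B4–B8
Each bag holds 5 vertices, so the decomposition has width 4, which upper-bounds the treewidth. For the lower bound, the 5 vertices {a, c, d, e, g} are pairwise adjacent, and any tree decomposition puts a clique entirely inside one bag — forcing width ≥ 4. Hence tw(G) = 4 exactly.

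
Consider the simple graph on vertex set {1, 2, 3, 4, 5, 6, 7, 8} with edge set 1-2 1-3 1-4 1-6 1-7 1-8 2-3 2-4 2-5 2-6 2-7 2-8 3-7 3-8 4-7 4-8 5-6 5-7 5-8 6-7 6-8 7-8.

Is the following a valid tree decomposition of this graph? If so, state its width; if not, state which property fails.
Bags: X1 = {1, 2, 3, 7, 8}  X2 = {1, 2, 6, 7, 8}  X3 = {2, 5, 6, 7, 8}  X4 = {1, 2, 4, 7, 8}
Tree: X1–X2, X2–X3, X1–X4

Yes; width 4.

Checking the three conditions: (i) the bags cover all of {1, 2, 3, 4, 5, 6, 7, 8}; (ii) for each edge, some bag contains both endpoints; (iii) the bags containing any fixed vertex form a subtree. All hold, so the decomposition is valid with width 5 − 1 = 4.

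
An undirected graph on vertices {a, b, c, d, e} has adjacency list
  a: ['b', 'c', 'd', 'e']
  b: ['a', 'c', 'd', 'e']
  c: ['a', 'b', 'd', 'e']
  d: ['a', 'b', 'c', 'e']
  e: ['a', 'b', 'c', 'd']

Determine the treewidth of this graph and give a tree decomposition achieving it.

With just one bag of size 5, the width is 5 − 1 = 4, so tw(G) ≤ 4. For the lower bound, the 5 vertices {a, b, c, d, e} are pairwise adjacent, and any tree decomposition puts a clique entirely inside one bag — forcing width ≥ 4. Hence tw(G) = 4 exactly.

Treewidth 4.
Bags: B1 = {a, b, c, d, e}
Tree: (single bag)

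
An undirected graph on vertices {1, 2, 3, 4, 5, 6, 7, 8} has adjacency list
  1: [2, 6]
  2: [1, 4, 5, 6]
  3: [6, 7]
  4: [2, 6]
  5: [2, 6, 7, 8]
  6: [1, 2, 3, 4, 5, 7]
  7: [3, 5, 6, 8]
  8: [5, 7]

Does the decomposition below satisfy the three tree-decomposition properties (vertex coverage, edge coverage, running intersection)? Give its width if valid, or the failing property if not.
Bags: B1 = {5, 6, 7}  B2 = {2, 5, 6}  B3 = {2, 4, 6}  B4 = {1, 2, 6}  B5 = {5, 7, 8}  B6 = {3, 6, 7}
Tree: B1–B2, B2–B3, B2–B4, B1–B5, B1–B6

Yes; width 2.

Every vertex of G appears in some bag (union = {1, 2, 3, 4, 5, 6, 7, 8}); every edge is covered by a bag; and for each vertex v the set of bags containing v is connected in the bag tree. The decomposition is therefore valid. The largest bag has 3 vertices, so the width is 2.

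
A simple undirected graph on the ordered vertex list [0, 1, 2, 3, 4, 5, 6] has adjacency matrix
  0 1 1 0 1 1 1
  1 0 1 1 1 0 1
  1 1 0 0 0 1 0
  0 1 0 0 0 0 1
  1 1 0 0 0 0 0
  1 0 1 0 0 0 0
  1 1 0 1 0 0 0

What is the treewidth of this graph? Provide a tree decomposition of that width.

Treewidth 2.
One such decomposition:
Bags: B1 = {0, 1, 2}  B2 = {0, 1, 6}  B3 = {0, 1, 4}  B4 = {1, 3, 6}  B5 = {0, 2, 5}
Tree: B1–B2, B2–B3, B2–B4, B1–B5

Every bag has size at most 3, so the width is 3 − 1 = 2 and tw(G) ≤ 2. For the lower bound, the 3 vertices {0, 1, 2} are pairwise adjacent, and any tree decomposition puts a clique entirely inside one bag — forcing width ≥ 2. The upper and lower bounds meet at 2, so that is the treewidth.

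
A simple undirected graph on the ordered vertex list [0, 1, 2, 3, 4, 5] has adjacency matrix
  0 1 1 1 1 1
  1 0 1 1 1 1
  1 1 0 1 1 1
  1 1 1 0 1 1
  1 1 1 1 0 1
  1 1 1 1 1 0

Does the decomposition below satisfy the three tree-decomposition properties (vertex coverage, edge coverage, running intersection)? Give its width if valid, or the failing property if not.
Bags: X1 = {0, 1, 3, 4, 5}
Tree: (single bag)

No — vertex 2 appears in no bag.

A tree decomposition must satisfy three properties: every vertex lies in some bag; for every edge, both endpoints lie together in some bag; and for every vertex, the bags containing it form a connected subtree. Here vertex 2 appears in no bag, so the decomposition is invalid.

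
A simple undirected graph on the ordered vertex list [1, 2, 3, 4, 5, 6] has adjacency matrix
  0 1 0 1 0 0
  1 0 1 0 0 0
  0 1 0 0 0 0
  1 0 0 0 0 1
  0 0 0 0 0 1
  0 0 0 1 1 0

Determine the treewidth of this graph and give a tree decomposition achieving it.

Each bag holds 2 vertices, so the decomposition has width 1, which upper-bounds the treewidth. G has an edge, so its treewidth is at least 1. Hence tw(G) = 1 exactly.

Treewidth 1.
Bags: B1 = {5, 6}  B2 = {4, 6}  B3 = {1, 4}  B4 = {1, 2}  B5 = {2, 3}
Tree: B1–B2, B2–B3, B3–B4, B4–B5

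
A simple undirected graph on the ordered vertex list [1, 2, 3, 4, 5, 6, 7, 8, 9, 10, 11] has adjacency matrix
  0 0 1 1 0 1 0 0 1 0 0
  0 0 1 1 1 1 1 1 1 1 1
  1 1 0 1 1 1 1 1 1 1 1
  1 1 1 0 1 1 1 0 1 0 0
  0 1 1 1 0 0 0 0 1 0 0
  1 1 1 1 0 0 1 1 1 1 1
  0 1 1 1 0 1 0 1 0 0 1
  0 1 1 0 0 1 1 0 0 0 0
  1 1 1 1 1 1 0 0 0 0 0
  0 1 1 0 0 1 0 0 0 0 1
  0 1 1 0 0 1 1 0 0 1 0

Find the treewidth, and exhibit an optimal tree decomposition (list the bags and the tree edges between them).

Treewidth 4.
One optimal decomposition is:
Bags: B1 = {2, 3, 4, 6, 9}  B2 = {2, 3, 4, 5, 9}  B3 = {2, 3, 4, 6, 7}  B4 = {2, 3, 6, 7, 11}  B5 = {2, 3, 6, 7, 8}  B6 = {2, 3, 6, 10, 11}  B7 = {1, 3, 4, 6, 9}
Tree: B1–B2, B1–B3, B3–B4, B4–B5, B4–B6, B1–B7

The largest bag has 5 vertices, giving width 4; this decomposition certifies tw(G) ≤ 4. For the lower bound, the 5 vertices {1, 3, 4, 6, 9} are pairwise adjacent, and any tree decomposition puts a clique entirely inside one bag — forcing width ≥ 4. Therefore the treewidth is 4.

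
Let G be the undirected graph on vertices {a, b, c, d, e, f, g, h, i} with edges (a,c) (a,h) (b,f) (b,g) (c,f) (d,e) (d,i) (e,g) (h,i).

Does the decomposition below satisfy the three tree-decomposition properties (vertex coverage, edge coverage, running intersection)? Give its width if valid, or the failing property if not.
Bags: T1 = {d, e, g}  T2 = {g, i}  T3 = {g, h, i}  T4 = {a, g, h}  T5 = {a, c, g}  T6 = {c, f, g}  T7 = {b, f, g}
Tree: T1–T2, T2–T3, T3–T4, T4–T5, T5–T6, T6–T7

A tree decomposition must satisfy three properties: every vertex lies in some bag; for every edge, both endpoints lie together in some bag; and for every vertex, the bags containing it form a connected subtree. Here edge (d,i) lies in no bag, so the decomposition is invalid.

No — edge (d,i) lies in no bag.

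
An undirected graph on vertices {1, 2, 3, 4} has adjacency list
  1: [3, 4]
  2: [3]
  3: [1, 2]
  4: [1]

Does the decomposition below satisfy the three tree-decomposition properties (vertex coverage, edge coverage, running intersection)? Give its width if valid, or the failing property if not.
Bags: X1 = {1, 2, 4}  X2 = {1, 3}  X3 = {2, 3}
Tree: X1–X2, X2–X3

A tree decomposition must satisfy three properties: every vertex lies in some bag; for every edge, both endpoints lie together in some bag; and for every vertex, the bags containing it form a connected subtree. Here bags containing vertex 2 are not connected in the tree, so the decomposition is invalid.

No — bags containing vertex 2 are not connected in the tree.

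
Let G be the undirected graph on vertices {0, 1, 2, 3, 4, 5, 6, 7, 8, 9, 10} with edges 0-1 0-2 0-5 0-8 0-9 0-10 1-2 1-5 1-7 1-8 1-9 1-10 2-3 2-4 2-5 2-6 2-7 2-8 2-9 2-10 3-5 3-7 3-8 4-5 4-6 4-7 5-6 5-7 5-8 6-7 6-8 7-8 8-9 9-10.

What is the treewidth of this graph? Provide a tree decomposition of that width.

Each bag holds 5 vertices, so the decomposition has width 4, which upper-bounds the treewidth. On the other hand G contains the 5-clique {0, 1, 2, 8, 9}. A clique must lie in a single bag of any decomposition, so no decomposition can have width below 4. Combining the bounds, tw(G) = 4.

Treewidth 4.
Bags: B1 = {1, 2, 5, 7, 8}  B2 = {0, 1, 2, 5, 8}  B3 = {0, 1, 2, 8, 9}  B4 = {0, 1, 2, 9, 10}  B5 = {2, 3, 5, 7, 8}  B6 = {2, 5, 6, 7, 8}  B7 = {2, 4, 5, 6, 7}
Tree: B1–B2, B2–B3, B3–B4, B1–B5, B5–B6, B6–B7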